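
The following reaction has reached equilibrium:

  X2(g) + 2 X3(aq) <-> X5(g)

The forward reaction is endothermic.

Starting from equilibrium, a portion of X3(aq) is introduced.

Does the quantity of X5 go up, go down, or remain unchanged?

increases

Adding X3 (aq), a reactant, drives the reaction to the right.
The net shift is to the right. X5 is a product, so its amount increases.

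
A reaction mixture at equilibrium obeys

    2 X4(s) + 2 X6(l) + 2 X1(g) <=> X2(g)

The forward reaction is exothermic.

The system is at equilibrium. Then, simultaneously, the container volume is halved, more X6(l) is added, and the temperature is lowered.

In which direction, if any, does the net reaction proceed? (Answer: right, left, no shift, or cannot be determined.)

right

Gas moles: reactants 2, products 1 (Δn_gas = -1). Compression shifts the system toward the side with fewer moles of gas — to the right.
X6 is a pure liquid; its activity is 1 regardless of amount, so Q is unaffected — no shift from this change.
The forward reaction is exothermic. Lowering T favours the exothermic direction — shift to the right.
Only the nonzero effect(s) matter; the net shift is to the right.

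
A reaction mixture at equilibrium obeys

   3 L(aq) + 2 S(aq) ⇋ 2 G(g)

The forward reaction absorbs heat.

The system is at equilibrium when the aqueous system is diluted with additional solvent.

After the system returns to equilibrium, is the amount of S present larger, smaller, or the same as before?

increases

Dilution lowers every aqueous concentration by the same factor. Δn_aq = 0 − 5 = -5, so the system shifts toward the side with more dissolved moles — to the left.
The net shift is to the left. S is a reactant, so its amount increases.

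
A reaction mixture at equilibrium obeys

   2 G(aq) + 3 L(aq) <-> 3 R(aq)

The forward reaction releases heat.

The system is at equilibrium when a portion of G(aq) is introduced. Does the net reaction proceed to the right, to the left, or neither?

Adding G (aq), a reactant, drives the reaction to the right.

right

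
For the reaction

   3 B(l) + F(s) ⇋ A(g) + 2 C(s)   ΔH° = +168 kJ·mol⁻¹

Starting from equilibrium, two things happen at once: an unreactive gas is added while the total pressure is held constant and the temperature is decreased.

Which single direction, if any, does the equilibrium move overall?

Adding inert gas at constant total pressure expands the volume and lowers every reacting partial pressure. With Δn_gas = 1 − 0 = +1, Q moves away from K toward the side with fewer gas moles, so the system shifts toward the side with more gas moles — to the right.
The forward reaction is endothermic. Lowering T favours the exothermic direction — shift to the left.
The individual effects push in opposite directions; without quantitative information the net direction cannot be determined.

cannot be determined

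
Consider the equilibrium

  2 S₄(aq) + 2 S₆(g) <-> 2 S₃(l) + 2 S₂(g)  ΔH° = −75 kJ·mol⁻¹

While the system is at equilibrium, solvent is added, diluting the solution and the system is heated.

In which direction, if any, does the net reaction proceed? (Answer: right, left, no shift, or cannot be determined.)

left

Dilution lowers every aqueous concentration by the same factor. Δn_aq = 0 − 2 = -2, so the system shifts toward the side with more dissolved moles — to the left.
The forward reaction is exothermic. Raising T favours the endothermic direction — shift to the left.
All effects act in the same direction — net shift to the left.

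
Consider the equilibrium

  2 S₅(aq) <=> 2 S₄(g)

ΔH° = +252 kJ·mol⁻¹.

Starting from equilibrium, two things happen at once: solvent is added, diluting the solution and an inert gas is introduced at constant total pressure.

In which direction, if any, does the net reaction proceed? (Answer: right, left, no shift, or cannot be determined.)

Dilution lowers every aqueous concentration by the same factor. Δn_aq = 0 − 2 = -2, so the system shifts toward the side with more dissolved moles — to the left.
Adding inert gas at constant total pressure expands the volume and lowers every reacting partial pressure. With Δn_gas = 2 − 0 = +2, Q moves away from K toward the side with fewer gas moles, so the system shifts toward the side with more gas moles — to the right.
The individual effects push in opposite directions; without quantitative information the net direction cannot be determined.

cannot be determined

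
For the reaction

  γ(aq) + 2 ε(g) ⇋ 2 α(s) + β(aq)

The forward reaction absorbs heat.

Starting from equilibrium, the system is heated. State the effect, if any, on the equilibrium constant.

K depends on temperature via the van 't Hoff relation. The forward reaction is endothermic, so raising T increases K.

increases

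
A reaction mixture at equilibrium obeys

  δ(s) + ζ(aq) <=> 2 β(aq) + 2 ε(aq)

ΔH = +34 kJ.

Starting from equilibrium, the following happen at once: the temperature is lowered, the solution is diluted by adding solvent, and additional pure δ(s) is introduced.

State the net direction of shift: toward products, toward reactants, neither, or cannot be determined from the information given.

The forward reaction is endothermic. Lowering T favours the exothermic direction — shift to the left.
Dilution lowers every aqueous concentration by the same factor. Δn_aq = 4 − 1 = +3, so the system shifts toward the side with more dissolved moles — to the right.
δ is a pure solid; its activity is 1 regardless of amount, so Q is unaffected — no shift from this change.
The individual effects push in opposite directions; without quantitative information the net direction cannot be determined.

cannot be determined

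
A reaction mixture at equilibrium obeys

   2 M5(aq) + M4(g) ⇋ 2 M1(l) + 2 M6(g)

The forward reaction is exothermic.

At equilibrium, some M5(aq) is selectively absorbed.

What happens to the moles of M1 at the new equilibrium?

decreases

Removing M5 (aq), a reactant, drives the reaction to the left.
The net shift is to the left. M1 is a product, so its amount decreases.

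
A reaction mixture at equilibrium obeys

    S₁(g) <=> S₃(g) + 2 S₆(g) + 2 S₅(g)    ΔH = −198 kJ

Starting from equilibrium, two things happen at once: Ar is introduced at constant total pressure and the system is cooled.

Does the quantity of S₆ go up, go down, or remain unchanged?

increases

Adding inert gas at constant total pressure expands the volume and lowers every reacting partial pressure. With Δn_gas = 5 − 1 = +4, Q moves away from K toward the side with fewer gas moles, so the system shifts toward the side with more gas moles — to the right.
The forward reaction is exothermic. Lowering T favours the exothermic direction — shift to the right.
The net shift is to the right. S₆ is a product, so its amount increases.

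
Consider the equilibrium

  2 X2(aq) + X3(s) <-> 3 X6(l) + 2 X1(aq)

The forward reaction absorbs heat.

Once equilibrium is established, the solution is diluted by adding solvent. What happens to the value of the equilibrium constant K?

unchanged

The equilibrium constant depends only on temperature. This perturbation changes neither the position of equilibrium nor K.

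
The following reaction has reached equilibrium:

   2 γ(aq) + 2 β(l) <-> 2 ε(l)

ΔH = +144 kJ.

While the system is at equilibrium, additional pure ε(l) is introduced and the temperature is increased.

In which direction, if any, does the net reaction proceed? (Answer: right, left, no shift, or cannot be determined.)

right

ε is a pure liquid; its activity is 1 regardless of amount, so Q is unaffected — no shift from this change.
The forward reaction is endothermic. Raising T favours the endothermic direction — shift to the right.
Only the nonzero effect(s) matter; the net shift is to the right.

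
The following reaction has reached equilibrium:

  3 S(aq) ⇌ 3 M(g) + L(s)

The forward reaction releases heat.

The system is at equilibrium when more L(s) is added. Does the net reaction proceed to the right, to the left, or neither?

L is a pure solid; its activity is 1 regardless of amount, so Q is unaffected — no shift from this change.

no shift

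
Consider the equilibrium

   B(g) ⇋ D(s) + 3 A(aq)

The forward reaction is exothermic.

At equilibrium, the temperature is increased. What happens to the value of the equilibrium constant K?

K depends on temperature via the van 't Hoff relation. The forward reaction is exothermic, so raising T decreases K.

decreases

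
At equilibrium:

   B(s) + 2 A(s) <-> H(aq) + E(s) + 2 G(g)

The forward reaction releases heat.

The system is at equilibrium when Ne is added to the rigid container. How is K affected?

unchanged

The equilibrium constant depends only on temperature. This perturbation changes neither the position of equilibrium nor K.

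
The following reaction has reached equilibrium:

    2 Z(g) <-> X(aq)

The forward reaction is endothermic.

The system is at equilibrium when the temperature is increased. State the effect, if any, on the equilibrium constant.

increases

K depends on temperature via the van 't Hoff relation. The forward reaction is endothermic, so raising T increases K.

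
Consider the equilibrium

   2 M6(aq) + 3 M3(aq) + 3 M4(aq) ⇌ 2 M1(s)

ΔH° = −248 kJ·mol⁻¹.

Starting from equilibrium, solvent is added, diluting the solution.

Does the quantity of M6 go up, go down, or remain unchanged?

Dilution lowers every aqueous concentration by the same factor. Δn_aq = 0 − 8 = -8, so the system shifts toward the side with more dissolved moles — to the left.
The net shift is to the left. M6 is a reactant, so its amount increases.

increases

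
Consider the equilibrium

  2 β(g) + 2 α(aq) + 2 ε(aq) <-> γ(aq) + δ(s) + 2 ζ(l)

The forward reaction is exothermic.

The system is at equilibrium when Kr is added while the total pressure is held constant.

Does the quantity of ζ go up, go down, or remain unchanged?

decreases

Adding inert gas at constant total pressure expands the volume and lowers every reacting partial pressure. With Δn_gas = 0 − 2 = -2, Q moves away from K toward the side with fewer gas moles, so the system shifts toward the side with more gas moles — to the left.
The net shift is to the left. ζ is a product, so its amount decreases.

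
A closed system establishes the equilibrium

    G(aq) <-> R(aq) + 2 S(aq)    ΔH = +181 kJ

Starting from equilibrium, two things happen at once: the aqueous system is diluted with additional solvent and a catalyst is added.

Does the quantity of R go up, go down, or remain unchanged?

Dilution lowers every aqueous concentration by the same factor. Δn_aq = 3 − 1 = +2, so the system shifts toward the side with more dissolved moles — to the right.
A catalyst speeds both forward and reverse rates equally; it changes neither Q nor K — no shift from this change.
The net shift is to the right. R is a product, so its amount increases.

increases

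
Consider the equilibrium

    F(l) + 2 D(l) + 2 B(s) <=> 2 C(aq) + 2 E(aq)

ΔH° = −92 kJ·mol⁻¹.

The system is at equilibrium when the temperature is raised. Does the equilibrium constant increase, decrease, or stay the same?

K depends on temperature via the van 't Hoff relation. The forward reaction is exothermic, so raising T decreases K.

decreases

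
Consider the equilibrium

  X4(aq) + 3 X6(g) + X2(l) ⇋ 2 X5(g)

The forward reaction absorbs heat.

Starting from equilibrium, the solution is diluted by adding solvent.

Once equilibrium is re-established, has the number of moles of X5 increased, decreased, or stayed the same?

Dilution lowers every aqueous concentration by the same factor. Δn_aq = 0 − 1 = -1, so the system shifts toward the side with more dissolved moles — to the left.
The net shift is to the left. X5 is a product, so its amount decreases.

decreases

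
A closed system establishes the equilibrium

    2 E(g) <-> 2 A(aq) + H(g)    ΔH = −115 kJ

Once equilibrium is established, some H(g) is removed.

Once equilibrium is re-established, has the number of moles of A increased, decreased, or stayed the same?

increases

Removing H (g), a product, drives the reaction to the right.
The net shift is to the right. A is a product, so its amount increases.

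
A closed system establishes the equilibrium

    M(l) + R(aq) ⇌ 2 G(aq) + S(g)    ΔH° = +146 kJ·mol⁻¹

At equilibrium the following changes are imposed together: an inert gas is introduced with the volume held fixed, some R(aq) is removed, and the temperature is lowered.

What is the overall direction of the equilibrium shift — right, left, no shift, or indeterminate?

At constant volume, adding an inert gas leaves every reacting species' partial pressure unchanged, so Q is unchanged — no shift from this change.
Removing R (aq), a reactant, drives the reaction to the left.
The forward reaction is endothermic. Lowering T favours the exothermic direction — shift to the left.
Only the nonzero effect(s) matter; the net shift is to the left.

left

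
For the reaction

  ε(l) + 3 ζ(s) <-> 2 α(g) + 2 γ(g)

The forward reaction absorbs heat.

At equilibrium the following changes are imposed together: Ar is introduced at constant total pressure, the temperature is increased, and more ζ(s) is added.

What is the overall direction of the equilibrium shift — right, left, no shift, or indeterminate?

right

Adding inert gas at constant total pressure expands the volume and lowers every reacting partial pressure. With Δn_gas = 4 − 0 = +4, Q moves away from K toward the side with fewer gas moles, so the system shifts toward the side with more gas moles — to the right.
The forward reaction is endothermic. Raising T favours the endothermic direction — shift to the right.
ζ is a pure solid; its activity is 1 regardless of amount, so Q is unaffected — no shift from this change.
Only the nonzero effect(s) matter; the net shift is to the right.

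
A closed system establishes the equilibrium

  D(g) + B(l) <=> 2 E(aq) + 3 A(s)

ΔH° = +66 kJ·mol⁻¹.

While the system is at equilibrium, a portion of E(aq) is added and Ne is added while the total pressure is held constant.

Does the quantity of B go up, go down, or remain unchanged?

Adding E (aq), a product, drives the reaction to the left.
Adding inert gas at constant total pressure expands the volume and lowers every reacting partial pressure. With Δn_gas = 0 − 1 = -1, Q moves away from K toward the side with fewer gas moles, so the system shifts toward the side with more gas moles — to the left.
The net shift is to the left. B is a reactant, so its amount increases.

increases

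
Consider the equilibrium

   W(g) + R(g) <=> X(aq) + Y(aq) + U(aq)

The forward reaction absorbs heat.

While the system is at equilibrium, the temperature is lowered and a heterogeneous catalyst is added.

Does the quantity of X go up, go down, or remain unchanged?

The forward reaction is endothermic. Lowering T favours the exothermic direction — shift to the left.
A catalyst speeds both forward and reverse rates equally; it changes neither Q nor K — no shift from this change.
The net shift is to the left. X is a product, so its amount decreases.

decreases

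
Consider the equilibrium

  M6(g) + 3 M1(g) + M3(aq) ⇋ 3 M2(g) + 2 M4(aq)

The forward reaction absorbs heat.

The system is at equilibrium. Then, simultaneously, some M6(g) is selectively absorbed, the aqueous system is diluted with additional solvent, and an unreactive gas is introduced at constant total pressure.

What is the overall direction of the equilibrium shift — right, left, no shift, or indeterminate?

Removing M6 (g), a reactant, drives the reaction to the left.
Dilution lowers every aqueous concentration by the same factor. Δn_aq = 2 − 1 = +1, so the system shifts toward the side with more dissolved moles — to the right.
Adding inert gas at constant total pressure expands the volume and lowers every reacting partial pressure. With Δn_gas = 3 − 4 = -1, Q moves away from K toward the side with fewer gas moles, so the system shifts toward the side with more gas moles — to the left.
The individual effects push in opposite directions; without quantitative information the net direction cannot be determined.

cannot be determined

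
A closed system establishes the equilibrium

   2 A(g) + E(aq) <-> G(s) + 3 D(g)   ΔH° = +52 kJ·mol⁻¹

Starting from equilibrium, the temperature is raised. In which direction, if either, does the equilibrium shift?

The forward reaction is endothermic. Raising T favours the endothermic direction — shift to the right.

right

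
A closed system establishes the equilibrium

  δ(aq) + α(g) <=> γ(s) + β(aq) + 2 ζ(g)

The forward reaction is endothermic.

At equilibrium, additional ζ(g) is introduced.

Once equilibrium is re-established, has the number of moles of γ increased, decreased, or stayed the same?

Adding ζ (g), a product, drives the reaction to the left.
The net shift is to the left. γ is a product, so its amount decreases.

decreases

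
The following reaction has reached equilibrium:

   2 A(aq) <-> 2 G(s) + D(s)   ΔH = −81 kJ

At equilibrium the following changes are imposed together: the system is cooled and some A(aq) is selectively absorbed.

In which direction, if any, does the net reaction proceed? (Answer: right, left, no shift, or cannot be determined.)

The forward reaction is exothermic. Lowering T favours the exothermic direction — shift to the right.
Removing A (aq), a reactant, drives the reaction to the left.
The individual effects push in opposite directions; without quantitative information the net direction cannot be determined.

cannot be determined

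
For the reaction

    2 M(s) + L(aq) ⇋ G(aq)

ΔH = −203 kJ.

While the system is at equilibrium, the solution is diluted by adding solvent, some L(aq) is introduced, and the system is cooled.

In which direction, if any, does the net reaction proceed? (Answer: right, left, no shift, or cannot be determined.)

Dilution scales every aqueous concentration by the same factor. Δn_aq = 1 − 1 = 0, so Q is unchanged — no shift.
Adding L (aq), a reactant, drives the reaction to the right.
The forward reaction is exothermic. Lowering T favours the exothermic direction — shift to the right.
Only the nonzero effect(s) matter; the net shift is to the right.

right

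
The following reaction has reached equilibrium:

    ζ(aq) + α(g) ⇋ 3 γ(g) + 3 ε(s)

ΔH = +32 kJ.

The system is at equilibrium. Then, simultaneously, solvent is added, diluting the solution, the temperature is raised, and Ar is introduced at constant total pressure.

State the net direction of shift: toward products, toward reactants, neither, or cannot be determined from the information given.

cannot be determined

Dilution lowers every aqueous concentration by the same factor. Δn_aq = 0 − 1 = -1, so the system shifts toward the side with more dissolved moles — to the left.
The forward reaction is endothermic. Raising T favours the endothermic direction — shift to the right.
Adding inert gas at constant total pressure expands the volume and lowers every reacting partial pressure. With Δn_gas = 3 − 1 = +2, Q moves away from K toward the side with fewer gas moles, so the system shifts toward the side with more gas moles — to the right.
The individual effects push in opposite directions; without quantitative information the net direction cannot be determined.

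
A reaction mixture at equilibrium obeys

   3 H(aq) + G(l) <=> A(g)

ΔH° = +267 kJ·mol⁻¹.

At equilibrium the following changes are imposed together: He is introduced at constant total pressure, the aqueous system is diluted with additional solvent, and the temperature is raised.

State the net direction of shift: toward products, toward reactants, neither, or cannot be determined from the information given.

cannot be determined

Adding inert gas at constant total pressure expands the volume and lowers every reacting partial pressure. With Δn_gas = 1 − 0 = +1, Q moves away from K toward the side with fewer gas moles, so the system shifts toward the side with more gas moles — to the right.
Dilution lowers every aqueous concentration by the same factor. Δn_aq = 0 − 3 = -3, so the system shifts toward the side with more dissolved moles — to the left.
The forward reaction is endothermic. Raising T favours the endothermic direction — shift to the right.
The individual effects push in opposite directions; without quantitative information the net direction cannot be determined.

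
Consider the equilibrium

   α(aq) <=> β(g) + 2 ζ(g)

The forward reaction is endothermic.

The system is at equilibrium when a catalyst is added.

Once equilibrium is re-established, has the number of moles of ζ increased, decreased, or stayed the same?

A catalyst speeds both forward and reverse rates equally; it changes neither Q nor K — no shift from this change.
No net shift occurs, so the amount of ζ is unchanged.

unchanged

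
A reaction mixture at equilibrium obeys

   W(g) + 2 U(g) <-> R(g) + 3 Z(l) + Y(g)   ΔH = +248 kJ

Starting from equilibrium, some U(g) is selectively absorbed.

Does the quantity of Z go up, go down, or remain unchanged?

decreases

Removing U (g), a reactant, drives the reaction to the left.
The net shift is to the left. Z is a product, so its amount decreases.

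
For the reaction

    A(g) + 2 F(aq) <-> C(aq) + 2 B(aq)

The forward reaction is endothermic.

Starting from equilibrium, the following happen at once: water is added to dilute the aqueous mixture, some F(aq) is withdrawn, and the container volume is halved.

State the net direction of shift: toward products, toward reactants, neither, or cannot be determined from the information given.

cannot be determined

Dilution lowers every aqueous concentration by the same factor. Δn_aq = 3 − 2 = +1, so the system shifts toward the side with more dissolved moles — to the right.
Removing F (aq), a reactant, drives the reaction to the left.
Gas moles: reactants 1, products 0 (Δn_gas = -1). Compression shifts the system toward the side with fewer moles of gas — to the right.
The individual effects push in opposite directions; without quantitative information the net direction cannot be determined.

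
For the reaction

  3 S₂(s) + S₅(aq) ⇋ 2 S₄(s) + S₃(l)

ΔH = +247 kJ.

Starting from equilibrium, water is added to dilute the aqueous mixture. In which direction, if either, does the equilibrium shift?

Dilution lowers every aqueous concentration by the same factor. Δn_aq = 0 − 1 = -1, so the system shifts toward the side with more dissolved moles — to the left.

left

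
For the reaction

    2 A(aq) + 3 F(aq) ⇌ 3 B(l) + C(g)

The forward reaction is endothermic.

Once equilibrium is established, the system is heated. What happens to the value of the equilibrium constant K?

K depends on temperature via the van 't Hoff relation. The forward reaction is endothermic, so raising T increases K.

increases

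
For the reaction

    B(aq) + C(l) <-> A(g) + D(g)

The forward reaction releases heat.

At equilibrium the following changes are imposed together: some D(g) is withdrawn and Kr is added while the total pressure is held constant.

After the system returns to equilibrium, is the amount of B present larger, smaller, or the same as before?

Removing D (g), a product, drives the reaction to the right.
Adding inert gas at constant total pressure expands the volume and lowers every reacting partial pressure. With Δn_gas = 2 − 0 = +2, Q moves away from K toward the side with fewer gas moles, so the system shifts toward the side with more gas moles — to the right.
The net shift is to the right. B is a reactant, so its amount decreases.

decreases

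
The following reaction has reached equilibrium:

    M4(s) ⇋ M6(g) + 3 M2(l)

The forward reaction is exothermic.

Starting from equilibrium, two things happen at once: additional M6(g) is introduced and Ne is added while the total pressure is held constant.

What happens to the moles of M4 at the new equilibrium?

Adding M6 (g), a product, drives the reaction to the left.
Adding inert gas at constant total pressure expands the volume and lowers every reacting partial pressure. With Δn_gas = 1 − 0 = +1, Q moves away from K toward the side with fewer gas moles, so the system shifts toward the side with more gas moles — to the right.
The two effects oppose each other, so the net shift — and hence the change in M4 — cannot be determined from the given information.

cannot be determined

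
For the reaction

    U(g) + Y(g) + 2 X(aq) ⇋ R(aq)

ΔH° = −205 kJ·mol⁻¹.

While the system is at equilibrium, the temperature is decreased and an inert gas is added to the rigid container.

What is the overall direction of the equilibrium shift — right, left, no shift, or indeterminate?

The forward reaction is exothermic. Lowering T favours the exothermic direction — shift to the right.
At constant volume, adding an inert gas leaves every reacting species' partial pressure unchanged, so Q is unchanged — no shift from this change.
Only the nonzero effect(s) matter; the net shift is to the right.

right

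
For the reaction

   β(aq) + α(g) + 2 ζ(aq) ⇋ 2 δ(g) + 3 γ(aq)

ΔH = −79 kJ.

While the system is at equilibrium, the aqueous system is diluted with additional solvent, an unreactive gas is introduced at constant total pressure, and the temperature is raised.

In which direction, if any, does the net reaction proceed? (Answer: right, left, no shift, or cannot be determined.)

Dilution scales every aqueous concentration by the same factor. Δn_aq = 3 − 3 = 0, so Q is unchanged — no shift.
Adding inert gas at constant total pressure expands the volume and lowers every reacting partial pressure. With Δn_gas = 2 − 1 = +1, Q moves away from K toward the side with fewer gas moles, so the system shifts toward the side with more gas moles — to the right.
The forward reaction is exothermic. Raising T favours the endothermic direction — shift to the left.
The individual effects push in opposite directions; without quantitative information the net direction cannot be determined.

cannot be determined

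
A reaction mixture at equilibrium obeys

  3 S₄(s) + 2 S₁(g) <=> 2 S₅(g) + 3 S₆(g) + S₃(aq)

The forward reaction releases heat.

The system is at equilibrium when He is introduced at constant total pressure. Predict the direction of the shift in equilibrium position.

Adding inert gas at constant total pressure expands the volume and lowers every reacting partial pressure. With Δn_gas = 5 − 2 = +3, Q moves away from K toward the side with fewer gas moles, so the system shifts toward the side with more gas moles — to the right.

right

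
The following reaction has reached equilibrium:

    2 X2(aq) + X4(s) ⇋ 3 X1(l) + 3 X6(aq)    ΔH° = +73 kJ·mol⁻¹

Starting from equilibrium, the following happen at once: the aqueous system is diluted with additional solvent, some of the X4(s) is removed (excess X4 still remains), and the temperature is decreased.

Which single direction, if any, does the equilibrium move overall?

cannot be determined

Dilution lowers every aqueous concentration by the same factor. Δn_aq = 3 − 2 = +1, so the system shifts toward the side with more dissolved moles — to the right.
X4 is a pure solid; its activity is 1 regardless of amount, so Q is unaffected — no shift from this change.
The forward reaction is endothermic. Lowering T favours the exothermic direction — shift to the left.
The individual effects push in opposite directions; without quantitative information the net direction cannot be determined.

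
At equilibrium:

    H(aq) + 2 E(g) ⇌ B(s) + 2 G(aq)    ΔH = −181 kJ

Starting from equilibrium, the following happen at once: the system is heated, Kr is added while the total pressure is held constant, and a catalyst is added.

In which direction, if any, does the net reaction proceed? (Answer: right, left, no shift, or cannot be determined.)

The forward reaction is exothermic. Raising T favours the endothermic direction — shift to the left.
Adding inert gas at constant total pressure expands the volume and lowers every reacting partial pressure. With Δn_gas = 0 − 2 = -2, Q moves away from K toward the side with fewer gas moles, so the system shifts toward the side with more gas moles — to the left.
A catalyst speeds both forward and reverse rates equally; it changes neither Q nor K — no shift from this change.
Only the nonzero effect(s) matter; the net shift is to the left.

left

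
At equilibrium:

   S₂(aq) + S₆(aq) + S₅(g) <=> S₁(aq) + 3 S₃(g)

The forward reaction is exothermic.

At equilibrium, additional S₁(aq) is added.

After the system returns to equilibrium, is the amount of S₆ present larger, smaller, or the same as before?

increases

Adding S₁ (aq), a product, drives the reaction to the left.
The net shift is to the left. S₆ is a reactant, so its amount increases.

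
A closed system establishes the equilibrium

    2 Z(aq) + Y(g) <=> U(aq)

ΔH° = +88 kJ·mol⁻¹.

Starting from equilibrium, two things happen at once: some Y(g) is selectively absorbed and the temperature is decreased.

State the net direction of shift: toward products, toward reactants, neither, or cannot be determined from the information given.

Removing Y (g), a reactant, drives the reaction to the left.
The forward reaction is endothermic. Lowering T favours the exothermic direction — shift to the left.
All effects act in the same direction — net shift to the left.

left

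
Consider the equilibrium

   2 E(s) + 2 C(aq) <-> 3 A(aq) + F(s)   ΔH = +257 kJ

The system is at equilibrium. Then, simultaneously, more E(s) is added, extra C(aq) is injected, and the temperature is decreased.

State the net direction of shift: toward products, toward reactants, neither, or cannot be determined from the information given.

cannot be determined

E is a pure solid; its activity is 1 regardless of amount, so Q is unaffected — no shift from this change.
Adding C (aq), a reactant, drives the reaction to the right.
The forward reaction is endothermic. Lowering T favours the exothermic direction — shift to the left.
The individual effects push in opposite directions; without quantitative information the net direction cannot be determined.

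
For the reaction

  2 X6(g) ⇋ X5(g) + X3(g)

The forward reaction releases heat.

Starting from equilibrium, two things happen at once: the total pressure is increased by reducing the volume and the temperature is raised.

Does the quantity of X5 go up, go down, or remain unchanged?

decreases

Gas moles: reactants 2, products 2. Δn_gas = 0, so a volume change leaves Q equal to K — no shift from this change.
The forward reaction is exothermic. Raising T favours the endothermic direction — shift to the left.
The net shift is to the left. X5 is a product, so its amount decreases.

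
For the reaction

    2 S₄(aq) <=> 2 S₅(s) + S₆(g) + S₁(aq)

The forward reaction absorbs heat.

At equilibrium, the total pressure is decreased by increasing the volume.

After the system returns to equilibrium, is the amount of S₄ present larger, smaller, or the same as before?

Gas moles: reactants 0, products 1 (Δn_gas = +1). Expansion shifts the system toward the side with more moles of gas — to the right.
The net shift is to the right. S₄ is a reactant, so its amount decreases.

decreases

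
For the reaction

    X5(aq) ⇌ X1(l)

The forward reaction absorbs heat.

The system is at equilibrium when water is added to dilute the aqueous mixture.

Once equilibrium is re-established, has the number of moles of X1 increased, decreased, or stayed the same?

Dilution lowers every aqueous concentration by the same factor. Δn_aq = 0 − 1 = -1, so the system shifts toward the side with more dissolved moles — to the left.
The net shift is to the left. X1 is a product, so its amount decreases.

decreases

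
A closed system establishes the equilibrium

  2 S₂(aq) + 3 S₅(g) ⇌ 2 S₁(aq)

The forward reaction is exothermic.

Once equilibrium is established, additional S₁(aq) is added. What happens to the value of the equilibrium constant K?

unchanged

The equilibrium constant depends only on temperature. This perturbation may move the position of equilibrium, but since T is unchanged, K itself is unchanged.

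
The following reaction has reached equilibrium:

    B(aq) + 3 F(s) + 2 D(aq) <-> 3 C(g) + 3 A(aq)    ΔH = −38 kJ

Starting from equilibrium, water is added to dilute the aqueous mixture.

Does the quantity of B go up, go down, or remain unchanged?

unchanged

Dilution scales every aqueous concentration by the same factor. Δn_aq = 3 − 3 = 0, so Q is unchanged — no shift.
No net shift occurs, so the amount of B is unchanged.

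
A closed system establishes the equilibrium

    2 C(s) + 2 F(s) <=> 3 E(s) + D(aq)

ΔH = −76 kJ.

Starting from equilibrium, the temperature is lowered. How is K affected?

K depends on temperature via the van 't Hoff relation. The forward reaction is exothermic, so lowering T increases K.

increases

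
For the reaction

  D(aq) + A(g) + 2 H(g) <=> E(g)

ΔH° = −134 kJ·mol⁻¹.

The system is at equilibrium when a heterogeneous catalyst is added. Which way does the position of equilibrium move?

no shift

A catalyst speeds both forward and reverse rates equally; it changes neither Q nor K — no shift from this change.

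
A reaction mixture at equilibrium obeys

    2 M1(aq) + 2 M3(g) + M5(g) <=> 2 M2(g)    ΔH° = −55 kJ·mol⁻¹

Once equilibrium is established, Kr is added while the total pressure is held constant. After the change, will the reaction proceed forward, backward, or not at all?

Adding inert gas at constant total pressure expands the volume and lowers every reacting partial pressure. With Δn_gas = 2 − 3 = -1, Q moves away from K toward the side with fewer gas moles, so the system shifts toward the side with more gas moles — to the left.

left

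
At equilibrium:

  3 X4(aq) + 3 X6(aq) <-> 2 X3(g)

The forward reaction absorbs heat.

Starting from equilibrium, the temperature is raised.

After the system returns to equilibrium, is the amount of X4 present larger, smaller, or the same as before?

decreases

The forward reaction is endothermic. Raising T favours the endothermic direction — shift to the right.
The net shift is to the right. X4 is a reactant, so its amount decreases.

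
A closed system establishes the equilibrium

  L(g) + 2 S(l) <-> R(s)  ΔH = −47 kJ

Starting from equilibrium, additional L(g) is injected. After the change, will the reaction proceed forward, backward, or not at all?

Adding L (g), a reactant, drives the reaction to the right.

right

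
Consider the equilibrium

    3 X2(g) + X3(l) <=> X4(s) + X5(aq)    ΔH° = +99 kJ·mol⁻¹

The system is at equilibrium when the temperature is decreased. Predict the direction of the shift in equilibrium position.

The forward reaction is endothermic. Lowering T favours the exothermic direction — shift to the left.

left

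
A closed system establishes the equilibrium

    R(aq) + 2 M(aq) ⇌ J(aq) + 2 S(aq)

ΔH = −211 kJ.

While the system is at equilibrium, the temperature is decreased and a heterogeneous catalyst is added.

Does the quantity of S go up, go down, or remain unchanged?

The forward reaction is exothermic. Lowering T favours the exothermic direction — shift to the right.
A catalyst speeds both forward and reverse rates equally; it changes neither Q nor K — no shift from this change.
The net shift is to the right. S is a product, so its amount increases.

increases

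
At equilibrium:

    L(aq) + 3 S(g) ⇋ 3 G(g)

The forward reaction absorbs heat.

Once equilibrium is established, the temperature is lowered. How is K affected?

decreases

K depends on temperature via the van 't Hoff relation. The forward reaction is endothermic, so lowering T decreases K.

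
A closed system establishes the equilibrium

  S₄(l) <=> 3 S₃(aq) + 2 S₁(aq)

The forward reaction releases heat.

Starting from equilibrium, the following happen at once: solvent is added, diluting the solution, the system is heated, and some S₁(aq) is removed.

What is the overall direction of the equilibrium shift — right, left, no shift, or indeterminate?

Dilution lowers every aqueous concentration by the same factor. Δn_aq = 5 − 0 = +5, so the system shifts toward the side with more dissolved moles — to the right.
The forward reaction is exothermic. Raising T favours the endothermic direction — shift to the left.
Removing S₁ (aq), a product, drives the reaction to the right.
The individual effects push in opposite directions; without quantitative information the net direction cannot be determined.

cannot be determined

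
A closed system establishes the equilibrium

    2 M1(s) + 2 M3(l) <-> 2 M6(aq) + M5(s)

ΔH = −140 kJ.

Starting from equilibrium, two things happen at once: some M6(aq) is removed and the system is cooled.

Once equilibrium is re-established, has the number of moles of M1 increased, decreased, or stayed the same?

Removing M6 (aq), a product, drives the reaction to the right.
The forward reaction is exothermic. Lowering T favours the exothermic direction — shift to the right.
The net shift is to the right. M1 is a reactant, so its amount decreases.

decreases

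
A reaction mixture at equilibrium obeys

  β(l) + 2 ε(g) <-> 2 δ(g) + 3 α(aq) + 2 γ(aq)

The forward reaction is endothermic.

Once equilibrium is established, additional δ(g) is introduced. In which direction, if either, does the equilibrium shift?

left

Adding δ (g), a product, drives the reaction to the left.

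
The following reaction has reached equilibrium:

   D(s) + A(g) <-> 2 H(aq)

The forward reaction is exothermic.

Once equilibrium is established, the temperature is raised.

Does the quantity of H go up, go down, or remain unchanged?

The forward reaction is exothermic. Raising T favours the endothermic direction — shift to the left.
The net shift is to the left. H is a product, so its amount decreases.

decreases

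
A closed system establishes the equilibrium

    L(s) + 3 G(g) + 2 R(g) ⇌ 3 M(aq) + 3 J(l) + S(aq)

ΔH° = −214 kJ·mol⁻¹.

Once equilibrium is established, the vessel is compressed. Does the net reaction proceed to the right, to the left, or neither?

Gas moles: reactants 5, products 0 (Δn_gas = -5). Compression shifts the system toward the side with fewer moles of gas — to the right.

right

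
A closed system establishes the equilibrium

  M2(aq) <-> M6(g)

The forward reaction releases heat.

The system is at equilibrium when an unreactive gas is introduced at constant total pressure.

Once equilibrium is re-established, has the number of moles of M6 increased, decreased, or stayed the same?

Adding inert gas at constant total pressure expands the volume and lowers every reacting partial pressure. With Δn_gas = 1 − 0 = +1, Q moves away from K toward the side with fewer gas moles, so the system shifts toward the side with more gas moles — to the right.
The net shift is to the right. M6 is a product, so its amount increases.

increases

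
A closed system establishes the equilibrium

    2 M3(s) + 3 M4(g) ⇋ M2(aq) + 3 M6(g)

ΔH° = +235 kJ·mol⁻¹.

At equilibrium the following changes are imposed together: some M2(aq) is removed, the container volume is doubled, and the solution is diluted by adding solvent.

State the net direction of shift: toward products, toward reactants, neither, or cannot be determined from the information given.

Removing M2 (aq), a product, drives the reaction to the right.
Gas moles: reactants 3, products 3. Δn_gas = 0, so a volume change leaves Q equal to K — no shift from this change.
Dilution lowers every aqueous concentration by the same factor. Δn_aq = 1 − 0 = +1, so the system shifts toward the side with more dissolved moles — to the right.
Only the nonzero effect(s) matter; the net shift is to the right.

right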